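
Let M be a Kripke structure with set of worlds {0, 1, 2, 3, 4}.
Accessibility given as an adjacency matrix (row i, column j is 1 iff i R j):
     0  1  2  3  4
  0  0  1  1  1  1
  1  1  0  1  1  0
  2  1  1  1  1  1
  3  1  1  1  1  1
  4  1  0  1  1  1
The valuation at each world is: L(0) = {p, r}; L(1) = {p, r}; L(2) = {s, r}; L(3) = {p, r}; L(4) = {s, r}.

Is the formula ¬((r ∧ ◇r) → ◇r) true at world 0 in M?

At 0: (r ∧ ◇r) → ◇r is true, so ¬((r ∧ ◇r) → ◇r) is false.
  At 0: r ∧ ◇r is true, ◇r is true, so (r ∧ ◇r) → ◇r is true.
    At 0: r is true, ◇r is true, so r ∧ ◇r is true.
      At 0: ◇r requires r at some successor in {1, 2, 3, 4}.
        r holds at 1, so ◇r is true at 0.
    At 0: ◇r requires r at some successor in {1, 2, 3, 4}.
      r holds at 1, so ◇r is true at 0.

No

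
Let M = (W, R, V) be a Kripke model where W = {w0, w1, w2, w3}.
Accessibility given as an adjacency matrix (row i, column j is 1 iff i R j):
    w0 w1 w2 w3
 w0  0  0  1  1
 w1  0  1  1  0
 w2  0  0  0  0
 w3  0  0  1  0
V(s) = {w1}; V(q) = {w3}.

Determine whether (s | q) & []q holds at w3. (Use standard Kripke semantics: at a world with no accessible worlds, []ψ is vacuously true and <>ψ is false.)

At w3: s | q is true, []q is false, so (s | q) & []q is false.
  At w3: []q requires q at every successor {w2}.
    q fails at w2, so []q is false at w3.

No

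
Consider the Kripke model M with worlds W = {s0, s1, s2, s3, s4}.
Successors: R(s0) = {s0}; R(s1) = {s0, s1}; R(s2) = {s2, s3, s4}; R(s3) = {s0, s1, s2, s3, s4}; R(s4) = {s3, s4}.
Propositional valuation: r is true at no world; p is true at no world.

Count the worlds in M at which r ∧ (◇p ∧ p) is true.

Recall that ◇ψ holds at a world iff ψ holds at some accessible world.
Let φ = r ∧ (◇p ∧ p). Evaluate φ at each world:
  s0 (successors {s0}): φ is false.
  s1 (successors {s0, s1}): φ is false.
  s2 (successors {s2, s3, s4}): φ is false.
  s3 (successors {s0, s1, s2, s3, s4}): φ is false.
  s4 (successors {s3, s4}): φ is false.
For instance, at s4:
  At s4: r is false, ◇p ∧ p is false, so r ∧ (◇p ∧ p) is false.
    At s4: ◇p is false, p is false, so ◇p ∧ p is false.
      At s4: ◇p requires p at some successor in {s3, s4}.
        At s3: p is false.
        At s4: p is false.
      So ◇p is false at s4.
Satisfying worlds: none.

0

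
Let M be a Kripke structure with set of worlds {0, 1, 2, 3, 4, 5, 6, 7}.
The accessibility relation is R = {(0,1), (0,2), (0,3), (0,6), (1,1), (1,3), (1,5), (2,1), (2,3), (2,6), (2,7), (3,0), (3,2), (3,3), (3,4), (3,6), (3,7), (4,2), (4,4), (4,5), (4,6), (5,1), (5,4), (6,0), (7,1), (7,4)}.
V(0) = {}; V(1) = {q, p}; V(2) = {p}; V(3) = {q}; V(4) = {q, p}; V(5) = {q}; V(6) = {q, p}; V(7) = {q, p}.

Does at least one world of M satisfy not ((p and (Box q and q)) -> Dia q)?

No

Recall that Box ψ holds at a world iff ψ holds at every accessible world, and Dia ψ holds iff ψ holds at some accessible world.
Let φ = not ((p and (Box q and q)) -> Dia q). Evaluate φ at each world:
  0 (successors {1, 2, 3, 6}): φ is false.
  1 (successors {1, 3, 5}): φ is false.
  2 (successors {1, 3, 6, 7}): φ is false.
  3 (successors {0, 2, 3, 4, 6, 7}): φ is false.
  4 (successors {2, 4, 5, 6}): φ is false.
  5 (successors {1, 4}): φ is false.
  6 (successors {0}): φ is false.
  7 (successors {1, 4}): φ is false.
For instance, at 2:
  At 2: (p and (Box q and q)) -> Dia q is true, so not ((p and (Box q and q)) -> Dia q) is false.
    At 2: p and (Box q and q) is false, Dia q is true, so (p and (Box q and q)) -> Dia q is true.
      At 2: p is true, Box q and q is false, so p and (Box q and q) is false.
      At 2: Dia q requires q at some successor in {1, 3, 6, 7}.
        q holds at 1, so Dia q is true at 2.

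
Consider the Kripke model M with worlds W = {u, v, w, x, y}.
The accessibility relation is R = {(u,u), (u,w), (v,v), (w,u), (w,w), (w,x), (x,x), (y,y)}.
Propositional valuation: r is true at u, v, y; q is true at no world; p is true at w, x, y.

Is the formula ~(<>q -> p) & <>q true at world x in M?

No

Recall that <>ψ holds at a world iff ψ holds at some accessible world.
At x: ~(<>q -> p) is false, <>q is false, so ~(<>q -> p) & <>q is false.
  At x: <>q -> p is true, so ~(<>q -> p) is false.
    At x: <>q is false, p is true, so <>q -> p is true.
      At x: <>q requires q at some successor in {x}.
        At x: q is false.
      So <>q is false at x.
  At x: <>q requires q at some successor in {x}.
    At x: q is false.
  So <>q is false at x.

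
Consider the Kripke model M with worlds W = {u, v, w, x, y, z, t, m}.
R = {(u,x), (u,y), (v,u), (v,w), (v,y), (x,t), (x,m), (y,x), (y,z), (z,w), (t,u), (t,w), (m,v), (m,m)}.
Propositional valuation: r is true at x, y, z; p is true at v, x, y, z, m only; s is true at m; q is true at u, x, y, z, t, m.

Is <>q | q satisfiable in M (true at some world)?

Yes

Let φ = <>q | q. Evaluate φ at each world:
  u (successors {x, y}): φ is true.
  v (successors {u, w, y}): φ is true.
  w (successors ∅): φ is false.
  x (successors {t, m}): φ is true.
  y (successors {x, z}): φ is true.
  z (successors {w}): φ is true.
  t (successors {u, w}): φ is true.
  m (successors {v, m}): φ is true.
Detail at u (witness):
  At u: <>q is true, q is true, so <>q | q is true.
    At u: <>q requires q at some successor in {x, y}.
      q holds at x, so <>q is true at u.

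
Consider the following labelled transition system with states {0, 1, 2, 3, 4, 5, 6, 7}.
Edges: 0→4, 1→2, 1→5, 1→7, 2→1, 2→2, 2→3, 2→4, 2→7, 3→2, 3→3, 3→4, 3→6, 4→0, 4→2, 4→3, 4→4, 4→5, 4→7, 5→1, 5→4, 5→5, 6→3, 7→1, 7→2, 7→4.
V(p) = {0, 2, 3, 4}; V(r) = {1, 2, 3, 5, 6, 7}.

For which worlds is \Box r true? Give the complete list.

1, 6

Let φ = \Box r. Evaluate φ at each world:
  0 (successors {4}): φ is false.
  1 (successors {2, 5, 7}): φ is true.
  2 (successors {1, 2, 3, 4, 7}): φ is false.
  3 (successors {2, 3, 4, 6}): φ is false.
  4 (successors {0, 2, 3, 4, 5, 7}): φ is false.
  5 (successors {1, 4, 5}): φ is false.
  6 (successors {3}): φ is true.
  7 (successors {1, 2, 4}): φ is false.
For instance, at 2:
  At 2: \Box r requires r at every successor {1, 2, 3, 4, 7}.
    r fails at 4, so \Box r is false at 2.
Satisfying worlds: {1, 6}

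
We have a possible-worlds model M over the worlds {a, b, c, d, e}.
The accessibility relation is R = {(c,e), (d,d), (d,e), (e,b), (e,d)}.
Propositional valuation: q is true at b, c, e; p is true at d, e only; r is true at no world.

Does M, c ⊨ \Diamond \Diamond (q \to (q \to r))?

At c: \Diamond \Diamond (q \to (q \to r)) requires \Diamond (q \to (q \to r)) at some successor in {e}.
  \Diamond (q \to (q \to r)) holds at e, so \Diamond \Diamond (q \to (q \to r)) is true at c.
    At e: \Diamond (q \to (q \to r)) requires q \to (q \to r) at some successor in {b, d}.
      q \to (q \to r) holds at d, so \Diamond (q \to (q \to r)) is true at e.

Yes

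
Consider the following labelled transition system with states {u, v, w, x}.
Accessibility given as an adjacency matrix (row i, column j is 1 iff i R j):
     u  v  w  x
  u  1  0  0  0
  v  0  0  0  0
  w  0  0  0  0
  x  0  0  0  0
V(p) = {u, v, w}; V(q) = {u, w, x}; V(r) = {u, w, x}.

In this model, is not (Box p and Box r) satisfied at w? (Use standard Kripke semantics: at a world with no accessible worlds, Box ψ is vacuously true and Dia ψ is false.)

No

At w: Box p and Box r is true, so not (Box p and Box r) is false.
  At w: Box p is true, Box r is true, so Box p and Box r is true.
    At w: no accessible worlds, so Box p holds vacuously.
    At w: no accessible worlds, so Box r holds vacuously.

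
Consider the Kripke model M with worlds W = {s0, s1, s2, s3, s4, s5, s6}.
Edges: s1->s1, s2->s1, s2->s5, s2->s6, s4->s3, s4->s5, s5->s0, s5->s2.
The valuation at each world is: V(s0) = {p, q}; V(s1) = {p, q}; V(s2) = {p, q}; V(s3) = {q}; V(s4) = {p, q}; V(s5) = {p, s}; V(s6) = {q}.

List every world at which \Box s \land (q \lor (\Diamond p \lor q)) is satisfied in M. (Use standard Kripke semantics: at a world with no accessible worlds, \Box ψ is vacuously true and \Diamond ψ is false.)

Let φ = \Box s \land (q \lor (\Diamond p \lor q)). Evaluate φ at each world:
  s0 (successors ∅): φ is true.
  s1 (successors {s1}): φ is false.
  s2 (successors {s1, s5, s6}): φ is false.
  s3 (successors ∅): φ is true.
  s4 (successors {s3, s5}): φ is false.
  s5 (successors {s0, s2}): φ is false.
  s6 (successors ∅): φ is true.
For instance, at s4:
  At s4: \Box s is false, q \lor (\Diamond p \lor q) is true, so \Box s \land (q \lor (\Diamond p \lor q)) is false.
    At s4: \Box s requires s at every successor {s3, s5}.
      s fails at s3, so \Box s is false at s4.
    At s4: q is true, \Diamond p \lor q is true, so q \lor (\Diamond p \lor q) is true.
      At s4: \Diamond p is true, q is true, so \Diamond p \lor q is true.
Satisfying worlds: {s0, s3, s6}

s0, s3, s6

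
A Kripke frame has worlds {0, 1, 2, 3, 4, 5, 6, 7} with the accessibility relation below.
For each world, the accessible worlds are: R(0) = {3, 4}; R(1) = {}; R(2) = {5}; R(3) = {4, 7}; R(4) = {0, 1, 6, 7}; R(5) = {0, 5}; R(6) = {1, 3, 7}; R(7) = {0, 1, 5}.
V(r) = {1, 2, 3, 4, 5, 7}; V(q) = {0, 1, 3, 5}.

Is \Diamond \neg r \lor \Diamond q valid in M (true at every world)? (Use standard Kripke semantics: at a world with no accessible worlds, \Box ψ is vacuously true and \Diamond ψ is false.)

Let φ = \Diamond \neg r \lor \Diamond q. Evaluate φ at each world:
  0 (successors {3, 4}): φ is true.
  1 (successors ∅): φ is false.
  2 (successors {5}): φ is true.
  3 (successors {4, 7}): φ is false.
  4 (successors {0, 1, 6, 7}): φ is true.
  5 (successors {0, 5}): φ is true.
  6 (successors {1, 3, 7}): φ is true.
  7 (successors {0, 1, 5}): φ is true.
Detail at 1 (counterexample):
  At 1: \Diamond \neg r is false, \Diamond q is false, so \Diamond \neg r \lor \Diamond q is false.
    At 1: no accessible worlds, so \Diamond \neg r is false.
    At 1: no accessible worlds, so \Diamond q is false.

No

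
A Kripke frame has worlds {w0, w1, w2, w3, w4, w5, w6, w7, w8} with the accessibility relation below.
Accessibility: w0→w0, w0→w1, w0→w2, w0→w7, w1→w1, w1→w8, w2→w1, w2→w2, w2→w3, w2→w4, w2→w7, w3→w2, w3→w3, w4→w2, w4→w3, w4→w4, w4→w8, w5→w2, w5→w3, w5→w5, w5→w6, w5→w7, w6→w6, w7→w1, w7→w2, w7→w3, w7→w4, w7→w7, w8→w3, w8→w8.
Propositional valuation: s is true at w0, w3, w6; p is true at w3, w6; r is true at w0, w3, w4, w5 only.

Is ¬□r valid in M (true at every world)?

Recall that □ψ holds at a world iff ψ holds at every accessible world, and ◇ψ holds iff ψ holds at some accessible world.
Let φ = ¬□r. Evaluate φ at each world:
  w0 (successors {w0, w1, w2, w7}): φ is true.
  w1 (successors {w1, w8}): φ is true.
  w2 (successors {w1, w2, w3, w4, w7}): φ is true.
  w3 (successors {w2, w3}): φ is true.
  w4 (successors {w2, w3, w4, w8}): φ is true.
  w5 (successors {w2, w3, w5, w6, w7}): φ is true.
  w6 (successors {w6}): φ is true.
  w7 (successors {w1, w2, w3, w4, w7}): φ is true.
  w8 (successors {w3, w8}): φ is true.
For instance, at w7:
  At w7: □r is false, so ¬□r is true.
    At w7: □r requires r at every successor {w1, w2, w3, w4, w7}.
      r fails at w1, so □r is false at w7.

Yes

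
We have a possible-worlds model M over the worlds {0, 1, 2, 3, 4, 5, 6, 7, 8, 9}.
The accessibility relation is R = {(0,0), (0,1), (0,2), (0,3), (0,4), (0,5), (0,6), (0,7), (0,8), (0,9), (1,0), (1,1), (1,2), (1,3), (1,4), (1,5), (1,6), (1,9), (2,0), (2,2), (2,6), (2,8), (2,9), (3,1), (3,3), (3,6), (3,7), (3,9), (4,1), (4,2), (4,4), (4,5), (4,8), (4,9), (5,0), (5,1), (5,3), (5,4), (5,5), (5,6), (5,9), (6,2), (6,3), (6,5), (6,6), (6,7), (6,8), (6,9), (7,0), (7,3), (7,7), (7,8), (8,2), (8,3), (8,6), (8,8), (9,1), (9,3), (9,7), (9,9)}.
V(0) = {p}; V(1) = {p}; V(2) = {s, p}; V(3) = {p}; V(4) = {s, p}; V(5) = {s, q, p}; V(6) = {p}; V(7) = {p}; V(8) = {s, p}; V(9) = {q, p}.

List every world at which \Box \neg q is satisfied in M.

Let φ = \Box \neg q. Evaluate φ at each world:
  0 (successors {0, 1, 2, 3, 4, 5, 6, 7, 8, 9}): φ is false.
  1 (successors {0, 1, 2, 3, 4, 5, 6, 9}): φ is false.
  2 (successors {0, 2, 6, 8, 9}): φ is false.
  3 (successors {1, 3, 6, 7, 9}): φ is false.
  4 (successors {1, 2, 4, 5, 8, 9}): φ is false.
  5 (successors {0, 1, 3, 4, 5, 6, 9}): φ is false.
  6 (successors {2, 3, 5, 6, 7, 8, 9}): φ is false.
  7 (successors {0, 3, 7, 8}): φ is true.
  8 (successors {2, 3, 6, 8}): φ is true.
  9 (successors {1, 3, 7, 9}): φ is false.
For instance, at 0:
  At 0: \Box \neg q requires \neg q at every successor {0, 1, 2, 3, 4, 5, 6, 7, 8, 9}.
    \neg q fails at 5, so \Box \neg q is false at 0.
Satisfying worlds: {7, 8}

7, 8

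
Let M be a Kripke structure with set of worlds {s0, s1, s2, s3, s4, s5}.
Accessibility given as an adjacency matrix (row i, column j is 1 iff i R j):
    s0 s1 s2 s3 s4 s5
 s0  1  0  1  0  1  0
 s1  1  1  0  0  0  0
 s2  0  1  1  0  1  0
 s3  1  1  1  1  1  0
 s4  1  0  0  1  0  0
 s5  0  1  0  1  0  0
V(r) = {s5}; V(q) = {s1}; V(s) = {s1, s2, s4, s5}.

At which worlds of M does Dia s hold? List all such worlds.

s0, s1, s2, s3, s5

Let φ = Dia s. Evaluate φ at each world:
  s0 (successors {s0, s2, s4}): φ is true.
  s1 (successors {s0, s1}): φ is true.
  s2 (successors {s1, s2, s4}): φ is true.
  s3 (successors {s0, s1, s2, s3, s4}): φ is true.
  s4 (successors {s0, s3}): φ is false.
  s5 (successors {s1, s3}): φ is true.
For instance, at s5:
  At s5: Dia s requires s at some successor in {s1, s3}.
    s holds at s1, so Dia s is true at s5.
Satisfying worlds: {s0, s1, s2, s3, s5}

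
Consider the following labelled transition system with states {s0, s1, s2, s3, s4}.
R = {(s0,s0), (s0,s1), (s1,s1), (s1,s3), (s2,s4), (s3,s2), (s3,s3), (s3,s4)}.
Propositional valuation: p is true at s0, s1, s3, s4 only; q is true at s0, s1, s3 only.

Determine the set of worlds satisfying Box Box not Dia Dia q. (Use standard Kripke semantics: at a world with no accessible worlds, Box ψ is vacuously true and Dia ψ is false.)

s2, s4

Recall that Box ψ holds at a world iff ψ holds at every accessible world, and Dia ψ holds iff ψ holds at some accessible world.
Let φ = Box Box not Dia Dia q. Evaluate φ at each world:
  s0 (successors {s0, s1}): φ is false.
  s1 (successors {s1, s3}): φ is false.
  s2 (successors {s4}): φ is true.
  s3 (successors {s2, s3, s4}): φ is false.
  s4 (successors ∅): φ is true.
For instance, at s3:
  At s3: Box Box not Dia Dia q requires Box not Dia Dia q at every successor {s2, s3, s4}.
    Box not Dia Dia q fails at s3, so Box Box not Dia Dia q is false at s3.
      At s3: Box not Dia Dia q requires not Dia Dia q at every successor {s2, s3, s4}.
        not Dia Dia q fails at s3, so Box not Dia Dia q is false at s3.
Satisfying worlds: {s2, s4}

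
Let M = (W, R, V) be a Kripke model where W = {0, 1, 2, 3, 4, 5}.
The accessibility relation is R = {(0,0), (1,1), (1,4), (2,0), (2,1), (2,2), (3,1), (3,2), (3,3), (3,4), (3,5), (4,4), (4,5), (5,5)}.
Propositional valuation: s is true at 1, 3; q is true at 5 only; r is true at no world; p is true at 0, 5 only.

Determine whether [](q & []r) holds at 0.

At 0: [](q & []r) requires q & []r at every successor {0}.
  q & []r fails at 0, so [](q & []r) is false at 0.
    At 0: q is false, []r is false, so q & []r is false.
      At 0: []r requires r at every successor {0}.
        r fails at 0, so []r is false at 0.

No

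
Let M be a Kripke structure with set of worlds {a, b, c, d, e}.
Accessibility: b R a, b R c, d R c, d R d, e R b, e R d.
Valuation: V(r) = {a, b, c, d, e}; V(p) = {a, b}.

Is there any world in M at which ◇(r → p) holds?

Yes

Let φ = ◇(r → p). Evaluate φ at each world:
  a (successors ∅): φ is false.
  b (successors {a, c}): φ is true.
  c (successors ∅): φ is false.
  d (successors {c, d}): φ is false.
  e (successors {b, d}): φ is true.
Detail at b (witness):
  At b: ◇(r → p) requires r → p at some successor in {a, c}.
    r → p holds at a, so ◇(r → p) is true at b.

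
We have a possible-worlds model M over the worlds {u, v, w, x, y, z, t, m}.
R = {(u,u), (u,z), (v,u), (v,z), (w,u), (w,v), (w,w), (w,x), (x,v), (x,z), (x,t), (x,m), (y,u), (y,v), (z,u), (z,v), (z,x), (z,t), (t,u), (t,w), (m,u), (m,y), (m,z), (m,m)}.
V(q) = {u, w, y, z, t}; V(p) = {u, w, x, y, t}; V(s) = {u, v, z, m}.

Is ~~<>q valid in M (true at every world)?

Let φ = ~~<>q. Evaluate φ at each world:
  u (successors {u, z}): φ is true.
  v (successors {u, z}): φ is true.
  w (successors {u, v, w, x}): φ is true.
  x (successors {v, z, t, m}): φ is true.
  y (successors {u, v}): φ is true.
  z (successors {u, v, x, t}): φ is true.
  t (successors {u, w}): φ is true.
  m (successors {u, y, z, m}): φ is true.
For instance, at y:
  At y: ~<>q is false, so ~~<>q is true.
    At y: <>q is true, so ~<>q is false.
      At y: <>q requires q at some successor in {u, v}.
        q holds at u, so <>q is true at y.

Yes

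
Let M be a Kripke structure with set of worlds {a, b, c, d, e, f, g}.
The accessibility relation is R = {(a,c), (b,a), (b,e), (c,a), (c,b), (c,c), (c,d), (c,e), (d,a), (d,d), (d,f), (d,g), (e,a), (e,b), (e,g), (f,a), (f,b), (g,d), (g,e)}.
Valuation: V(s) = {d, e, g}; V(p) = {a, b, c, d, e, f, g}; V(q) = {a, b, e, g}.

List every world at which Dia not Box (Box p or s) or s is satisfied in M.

d, e, g

Let φ = Dia not Box (Box p or s) or s. Evaluate φ at each world:
  a (successors {c}): φ is false.
  b (successors {a, e}): φ is false.
  c (successors {a, b, c, d, e}): φ is false.
  d (successors {a, d, f, g}): φ is true.
  e (successors {a, b, g}): φ is true.
  f (successors {a, b}): φ is false.
  g (successors {d, e}): φ is true.
For instance, at d:
  At d: Dia not Box (Box p or s) is false, s is true, so Dia not Box (Box p or s) or s is true.
    At d: Dia not Box (Box p or s) requires not Box (Box p or s) at some successor in {a, d, f, g}.
      At a: not Box (Box p or s) is false.
      At d: not Box (Box p or s) is false.
      At f: not Box (Box p or s) is false.
      At g: not Box (Box p or s) is false.
    So Dia not Box (Box p or s) is false at d.
Satisfying worlds: {d, e, g}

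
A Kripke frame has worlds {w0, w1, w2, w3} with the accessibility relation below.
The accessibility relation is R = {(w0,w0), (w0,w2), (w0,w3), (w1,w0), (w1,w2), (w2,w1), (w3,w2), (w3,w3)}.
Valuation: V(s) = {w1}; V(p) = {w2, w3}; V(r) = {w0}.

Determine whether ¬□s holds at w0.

Recall that □ψ holds at a world iff ψ holds at every accessible world, and ◇ψ holds iff ψ holds at some accessible world.
At w0: □s is false, so ¬□s is true.
  At w0: □s requires s at every successor {w0, w2, w3}.
    s fails at w0, so □s is false at w0.

Yes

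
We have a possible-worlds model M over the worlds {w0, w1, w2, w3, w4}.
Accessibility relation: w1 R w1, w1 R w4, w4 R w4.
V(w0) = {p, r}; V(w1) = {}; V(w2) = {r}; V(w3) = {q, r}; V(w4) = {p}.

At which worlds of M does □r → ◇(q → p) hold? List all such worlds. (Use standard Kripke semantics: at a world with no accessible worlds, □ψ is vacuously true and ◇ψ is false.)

w1, w4

Let φ = □r → ◇(q → p). Evaluate φ at each world:
  w0 (successors ∅): φ is false.
  w1 (successors {w1, w4}): φ is true.
  w2 (successors ∅): φ is false.
  w3 (successors ∅): φ is false.
  w4 (successors {w4}): φ is true.
For instance, at w1:
  At w1: □r is false, ◇(q → p) is true, so □r → ◇(q → p) is true.
    At w1: □r requires r at every successor {w1, w4}.
      r fails at w1, so □r is false at w1.
    At w1: ◇(q → p) requires q → p at some successor in {w1, w4}.
      q → p holds at w1, so ◇(q → p) is true at w1.
Satisfying worlds: {w1, w4}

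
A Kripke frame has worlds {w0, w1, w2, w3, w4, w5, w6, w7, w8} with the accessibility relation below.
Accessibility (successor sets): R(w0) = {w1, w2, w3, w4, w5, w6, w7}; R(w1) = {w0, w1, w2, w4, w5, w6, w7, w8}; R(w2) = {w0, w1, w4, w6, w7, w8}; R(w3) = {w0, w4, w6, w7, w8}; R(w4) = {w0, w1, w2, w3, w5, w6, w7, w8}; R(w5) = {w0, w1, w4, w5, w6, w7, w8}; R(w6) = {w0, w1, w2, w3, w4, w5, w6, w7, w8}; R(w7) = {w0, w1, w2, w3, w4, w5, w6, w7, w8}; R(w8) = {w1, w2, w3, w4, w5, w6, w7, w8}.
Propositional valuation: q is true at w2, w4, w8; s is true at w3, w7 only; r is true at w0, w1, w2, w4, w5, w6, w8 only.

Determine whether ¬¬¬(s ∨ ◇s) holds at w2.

At w2: ¬¬(s ∨ ◇s) is true, so ¬¬¬(s ∨ ◇s) is false.
  At w2: ¬(s ∨ ◇s) is false, so ¬¬(s ∨ ◇s) is true.
    At w2: s ∨ ◇s is true, so ¬(s ∨ ◇s) is false.
      At w2: s is false, ◇s is true, so s ∨ ◇s is true.

No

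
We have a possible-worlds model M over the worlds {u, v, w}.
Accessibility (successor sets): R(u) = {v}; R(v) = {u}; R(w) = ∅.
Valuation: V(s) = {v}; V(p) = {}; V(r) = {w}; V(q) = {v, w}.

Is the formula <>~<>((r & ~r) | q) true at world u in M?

Yes

At u: <>~<>((r & ~r) | q) requires ~<>((r & ~r) | q) at some successor in {v}.
  ~<>((r & ~r) | q) holds at v, so <>~<>((r & ~r) | q) is true at u.
    At v: <>((r & ~r) | q) is false, so ~<>((r & ~r) | q) is true.
      At v: <>((r & ~r) | q) requires (r & ~r) | q at some successor in {u}.
        At u: (r & ~r) | q is false.
      So <>((r & ~r) | q) is false at v.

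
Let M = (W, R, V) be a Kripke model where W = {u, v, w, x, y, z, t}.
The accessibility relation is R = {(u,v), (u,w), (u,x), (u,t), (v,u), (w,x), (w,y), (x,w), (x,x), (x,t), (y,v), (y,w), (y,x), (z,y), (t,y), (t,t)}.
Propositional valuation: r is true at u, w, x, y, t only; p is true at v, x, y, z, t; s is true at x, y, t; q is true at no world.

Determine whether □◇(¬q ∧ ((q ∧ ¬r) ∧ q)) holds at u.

No

At u: □◇(¬q ∧ ((q ∧ ¬r) ∧ q)) requires ◇(¬q ∧ ((q ∧ ¬r) ∧ q)) at every successor {v, w, x, t}.
  ◇(¬q ∧ ((q ∧ ¬r) ∧ q)) fails at v, so □◇(¬q ∧ ((q ∧ ¬r) ∧ q)) is false at u.
    At v: ◇(¬q ∧ ((q ∧ ¬r) ∧ q)) requires ¬q ∧ ((q ∧ ¬r) ∧ q) at some successor in {u}.
      At u: ¬q ∧ ((q ∧ ¬r) ∧ q) is false.
    So ◇(¬q ∧ ((q ∧ ¬r) ∧ q)) is false at v.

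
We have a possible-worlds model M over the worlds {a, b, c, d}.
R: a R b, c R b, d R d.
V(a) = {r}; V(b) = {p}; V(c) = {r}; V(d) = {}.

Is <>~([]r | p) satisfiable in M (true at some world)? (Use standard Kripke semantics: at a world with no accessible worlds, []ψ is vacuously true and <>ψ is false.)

Yes

Recall that []ψ holds at a world iff ψ holds at every accessible world, and <>ψ holds iff ψ holds at some accessible world.
Let φ = <>~([]r | p). Evaluate φ at each world:
  a (successors {b}): φ is false.
  b (successors ∅): φ is false.
  c (successors {b}): φ is false.
  d (successors {d}): φ is true.
Detail at d (witness):
  At d: <>~([]r | p) requires ~([]r | p) at some successor in {d}.
    ~([]r | p) holds at d, so <>~([]r | p) is true at d.
      At d: []r | p is false, so ~([]r | p) is true.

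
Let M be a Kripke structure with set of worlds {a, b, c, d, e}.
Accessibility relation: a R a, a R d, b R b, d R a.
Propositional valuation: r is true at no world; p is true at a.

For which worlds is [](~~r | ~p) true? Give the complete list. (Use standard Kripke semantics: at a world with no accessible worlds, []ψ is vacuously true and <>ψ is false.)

b, c, e

Let φ = [](~~r | ~p). Evaluate φ at each world:
  a (successors {a, d}): φ is false.
  b (successors {b}): φ is true.
  c (successors ∅): φ is true.
  d (successors {a}): φ is false.
  e (successors ∅): φ is true.
For instance, at a:
  At a: [](~~r | ~p) requires ~~r | ~p at every successor {a, d}.
    ~~r | ~p fails at a, so [](~~r | ~p) is false at a.
Satisfying worlds: {b, c, e}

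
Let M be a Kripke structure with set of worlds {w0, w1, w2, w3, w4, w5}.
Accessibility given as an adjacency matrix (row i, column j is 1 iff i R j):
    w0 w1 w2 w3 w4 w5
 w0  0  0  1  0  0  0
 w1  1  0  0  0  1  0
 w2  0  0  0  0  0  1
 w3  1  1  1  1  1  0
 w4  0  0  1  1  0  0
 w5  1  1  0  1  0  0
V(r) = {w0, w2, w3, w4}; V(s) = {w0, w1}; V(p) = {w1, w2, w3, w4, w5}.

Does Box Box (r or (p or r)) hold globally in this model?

Yes

Let φ = Box Box (r or (p or r)). Evaluate φ at each world:
  w0 (successors {w2}): φ is true.
  w1 (successors {w0, w4}): φ is true.
  w2 (successors {w5}): φ is true.
  w3 (successors {w0, w1, w2, w3, w4}): φ is true.
  w4 (successors {w2, w3}): φ is true.
  w5 (successors {w0, w1, w3}): φ is true.
For instance, at w4:
  At w4: Box Box (r or (p or r)) requires Box (r or (p or r)) at every successor {w2, w3}.
      At w2: Box (r or (p or r)) requires r or (p or r) at every successor {w5}.
        At w5: r or (p or r) is true.
      So Box (r or (p or r)) is true at w2.
      At w3: Box (r or (p or r)) requires r or (p or r) at every successor {w0, w1, w2, w3, w4}.
        At w0: r or (p or r) is true.
        At w1: r or (p or r) is true.
        At w2: r or (p or r) is true.
        At w3: r or (p or r) is true.
        At w4: r or (p or r) is true.
      So Box (r or (p or r)) is true at w3.
  So Box Box (r or (p or r)) is true at w4.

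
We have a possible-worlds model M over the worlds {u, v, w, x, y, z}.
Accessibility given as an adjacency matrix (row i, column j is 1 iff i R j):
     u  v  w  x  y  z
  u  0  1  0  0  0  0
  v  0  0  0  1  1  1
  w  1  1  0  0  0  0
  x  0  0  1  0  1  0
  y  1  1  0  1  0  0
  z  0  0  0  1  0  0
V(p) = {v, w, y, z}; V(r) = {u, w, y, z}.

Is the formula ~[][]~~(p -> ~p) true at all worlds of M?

Let φ = ~[][]~~(p -> ~p). Evaluate φ at each world:
  u (successors {v}): φ is true.
  v (successors {x, y, z}): φ is true.
  w (successors {u, v}): φ is true.
  x (successors {w, y}): φ is true.
  y (successors {u, v, x}): φ is true.
  z (successors {x}): φ is true.
For instance, at z:
  At z: [][]~~(p -> ~p) is false, so ~[][]~~(p -> ~p) is true.
    At z: [][]~~(p -> ~p) requires []~~(p -> ~p) at every successor {x}.
      []~~(p -> ~p) fails at x, so [][]~~(p -> ~p) is false at z.

Yes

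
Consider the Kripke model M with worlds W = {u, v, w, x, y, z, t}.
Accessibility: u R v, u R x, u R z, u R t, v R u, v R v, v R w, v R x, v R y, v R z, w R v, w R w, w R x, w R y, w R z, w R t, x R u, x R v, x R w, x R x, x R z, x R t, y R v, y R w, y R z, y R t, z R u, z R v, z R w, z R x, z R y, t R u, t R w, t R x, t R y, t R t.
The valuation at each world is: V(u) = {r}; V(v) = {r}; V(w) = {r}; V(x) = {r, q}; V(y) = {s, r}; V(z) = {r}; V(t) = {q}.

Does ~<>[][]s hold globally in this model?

Let φ = ~<>[][]s. Evaluate φ at each world:
  u (successors {v, x, z, t}): φ is true.
  v (successors {u, v, w, x, y, z}): φ is true.
  w (successors {v, w, x, y, z, t}): φ is true.
  x (successors {u, v, w, x, z, t}): φ is true.
  y (successors {v, w, z, t}): φ is true.
  z (successors {u, v, w, x, y}): φ is true.
  t (successors {u, w, x, y, t}): φ is true.
For instance, at v:
  At v: <>[][]s is false, so ~<>[][]s is true.
    At v: <>[][]s requires [][]s at some successor in {u, v, w, x, y, z}.
      At u: [][]s is false.
      At v: [][]s is false.
      At w: [][]s is false.
      At x: [][]s is false.
      At y: [][]s is false.
      At z: [][]s is false.
    So <>[][]s is false at v.

Yes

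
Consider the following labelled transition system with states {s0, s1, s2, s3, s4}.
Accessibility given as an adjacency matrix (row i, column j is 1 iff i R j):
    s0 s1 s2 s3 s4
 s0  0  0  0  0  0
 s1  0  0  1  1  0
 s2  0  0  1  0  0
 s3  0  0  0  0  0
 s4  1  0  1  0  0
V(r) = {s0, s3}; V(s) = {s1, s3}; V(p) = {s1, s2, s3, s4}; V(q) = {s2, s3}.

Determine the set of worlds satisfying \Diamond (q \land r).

Let φ = \Diamond (q \land r). Evaluate φ at each world:
  s0 (successors ∅): φ is false.
  s1 (successors {s2, s3}): φ is true.
  s2 (successors {s2}): φ is false.
  s3 (successors ∅): φ is false.
  s4 (successors {s0, s2}): φ is false.
For instance, at s1:
  At s1: \Diamond (q \land r) requires q \land r at some successor in {s2, s3}.
    q \land r holds at s3, so \Diamond (q \land r) is true at s1.
Satisfying worlds: {s1}

s1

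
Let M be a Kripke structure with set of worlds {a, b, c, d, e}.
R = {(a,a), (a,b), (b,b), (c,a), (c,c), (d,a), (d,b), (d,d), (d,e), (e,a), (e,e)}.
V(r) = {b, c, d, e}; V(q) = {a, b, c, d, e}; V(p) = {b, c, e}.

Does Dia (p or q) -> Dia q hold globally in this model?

Let φ = Dia (p or q) -> Dia q. Evaluate φ at each world:
  a (successors {a, b}): φ is true.
  b (successors {b}): φ is true.
  c (successors {a, c}): φ is true.
  d (successors {a, b, d, e}): φ is true.
  e (successors {a, e}): φ is true.
For instance, at d:
  At d: Dia (p or q) is true, Dia q is true, so Dia (p or q) -> Dia q is true.
    At d: Dia (p or q) requires p or q at some successor in {a, b, d, e}.
      p or q holds at a, so Dia (p or q) is true at d.
    At d: Dia q requires q at some successor in {a, b, d, e}.
      q holds at a, so Dia q is true at d.

Yes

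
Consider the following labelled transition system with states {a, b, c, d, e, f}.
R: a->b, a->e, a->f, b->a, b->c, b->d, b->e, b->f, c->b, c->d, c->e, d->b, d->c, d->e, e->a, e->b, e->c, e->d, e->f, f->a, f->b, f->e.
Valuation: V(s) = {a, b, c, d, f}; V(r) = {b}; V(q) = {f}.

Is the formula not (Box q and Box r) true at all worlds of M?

Let φ = not (Box q and Box r). Evaluate φ at each world:
  a (successors {b, e, f}): φ is true.
  b (successors {a, c, d, e, f}): φ is true.
  c (successors {b, d, e}): φ is true.
  d (successors {b, c, e}): φ is true.
  e (successors {a, b, c, d, f}): φ is true.
  f (successors {a, b, e}): φ is true.
For instance, at a:
  At a: Box q and Box r is false, so not (Box q and Box r) is true.
    At a: Box q is false, Box r is false, so Box q and Box r is false.
      At a: Box q requires q at every successor {b, e, f}.
        q fails at b, so Box q is false at a.
      At a: Box r requires r at every successor {b, e, f}.
        r fails at e, so Box r is false at a.

Yes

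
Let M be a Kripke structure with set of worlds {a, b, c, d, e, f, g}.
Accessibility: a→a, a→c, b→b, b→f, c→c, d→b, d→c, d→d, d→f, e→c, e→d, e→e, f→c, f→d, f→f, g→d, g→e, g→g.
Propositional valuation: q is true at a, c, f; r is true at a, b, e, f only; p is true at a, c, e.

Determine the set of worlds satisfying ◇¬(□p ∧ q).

b, d, e, f, g

Let φ = ◇¬(□p ∧ q). Evaluate φ at each world:
  a (successors {a, c}): φ is false.
  b (successors {b, f}): φ is true.
  c (successors {c}): φ is false.
  d (successors {b, c, d, f}): φ is true.
  e (successors {c, d, e}): φ is true.
  f (successors {c, d, f}): φ is true.
  g (successors {d, e, g}): φ is true.
For instance, at g:
  At g: ◇¬(□p ∧ q) requires ¬(□p ∧ q) at some successor in {d, e, g}.
    ¬(□p ∧ q) holds at d, so ◇¬(□p ∧ q) is true at g.
      At d: □p ∧ q is false, so ¬(□p ∧ q) is true.
Satisfying worlds: {b, d, e, f, g}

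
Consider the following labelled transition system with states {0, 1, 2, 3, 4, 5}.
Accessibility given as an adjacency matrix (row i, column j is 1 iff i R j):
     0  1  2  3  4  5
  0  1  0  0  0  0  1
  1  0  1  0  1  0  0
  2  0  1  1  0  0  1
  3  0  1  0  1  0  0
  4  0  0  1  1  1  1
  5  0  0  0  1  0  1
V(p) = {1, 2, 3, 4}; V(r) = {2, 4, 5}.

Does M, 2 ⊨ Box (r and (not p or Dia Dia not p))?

At 2: Box (r and (not p or Dia Dia not p)) requires r and (not p or Dia Dia not p) at every successor {1, 2, 5}.
  r and (not p or Dia Dia not p) fails at 1, so Box (r and (not p or Dia Dia not p)) is false at 2.
    At 1: r is false, not p or Dia Dia not p is false, so r and (not p or Dia Dia not p) is false.
      At 1: not p is false, Dia Dia not p is false, so not p or Dia Dia not p is false.

No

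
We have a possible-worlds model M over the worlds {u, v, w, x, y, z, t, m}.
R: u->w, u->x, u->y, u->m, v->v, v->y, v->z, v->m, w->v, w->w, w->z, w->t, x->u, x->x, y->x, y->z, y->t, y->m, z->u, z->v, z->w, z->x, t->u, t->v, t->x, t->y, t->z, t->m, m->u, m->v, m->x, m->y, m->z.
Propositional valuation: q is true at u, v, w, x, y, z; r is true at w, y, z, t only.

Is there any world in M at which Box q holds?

Recall that Box ψ holds at a world iff ψ holds at every accessible world, and Dia ψ holds iff ψ holds at some accessible world.
Let φ = Box q. Evaluate φ at each world:
  u (successors {w, x, y, m}): φ is false.
  v (successors {v, y, z, m}): φ is false.
  w (successors {v, w, z, t}): φ is false.
  x (successors {u, x}): φ is true.
  y (successors {x, z, t, m}): φ is false.
  z (successors {u, v, w, x}): φ is true.
  t (successors {u, v, x, y, z, m}): φ is false.
  m (successors {u, v, x, y, z}): φ is true.
Detail at x (witness):
  At x: Box q requires q at every successor {u, x}.
    At u: q is true.
    At x: q is true.
  So Box q is true at x.

Yes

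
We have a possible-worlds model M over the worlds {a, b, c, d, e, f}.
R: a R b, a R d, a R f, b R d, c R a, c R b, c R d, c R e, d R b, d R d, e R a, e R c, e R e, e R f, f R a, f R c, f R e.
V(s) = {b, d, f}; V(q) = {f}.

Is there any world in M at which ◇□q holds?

Let φ = ◇□q. Evaluate φ at each world:
  a (successors {b, d, f}): φ is false.
  b (successors {d}): φ is false.
  c (successors {a, b, d, e}): φ is false.
  d (successors {b, d}): φ is false.
  e (successors {a, c, e, f}): φ is false.
  f (successors {a, c, e}): φ is false.
For instance, at c:
  At c: ◇□q requires □q at some successor in {a, b, d, e}.
    At a: □q is false.
    At b: □q is false.
    At d: □q is false.
    At e: □q is false.
  So ◇□q is false at c.

No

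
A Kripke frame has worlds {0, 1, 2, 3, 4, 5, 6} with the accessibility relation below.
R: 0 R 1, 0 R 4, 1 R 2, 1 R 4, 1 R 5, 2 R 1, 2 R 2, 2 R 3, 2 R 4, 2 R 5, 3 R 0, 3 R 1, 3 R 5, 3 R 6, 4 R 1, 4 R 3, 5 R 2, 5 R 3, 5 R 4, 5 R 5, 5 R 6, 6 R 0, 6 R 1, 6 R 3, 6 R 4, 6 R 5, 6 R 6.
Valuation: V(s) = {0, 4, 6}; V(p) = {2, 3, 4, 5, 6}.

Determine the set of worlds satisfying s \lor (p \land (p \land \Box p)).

Let φ = s \lor (p \land (p \land \Box p)). Evaluate φ at each world:
  0 (successors {1, 4}): φ is true.
  1 (successors {2, 4, 5}): φ is false.
  2 (successors {1, 2, 3, 4, 5}): φ is false.
  3 (successors {0, 1, 5, 6}): φ is false.
  4 (successors {1, 3}): φ is true.
  5 (successors {2, 3, 4, 5, 6}): φ is true.
  6 (successors {0, 1, 3, 4, 5, 6}): φ is true.
For instance, at 1:
  At 1: s is false, p \land (p \land \Box p) is false, so s \lor (p \land (p \land \Box p)) is false.
    At 1: p is false, p \land \Box p is false, so p \land (p \land \Box p) is false.
      At 1: p is false, \Box p is true, so p \land \Box p is false.
Satisfying worlds: {0, 4, 5, 6}

0, 4, 5, 6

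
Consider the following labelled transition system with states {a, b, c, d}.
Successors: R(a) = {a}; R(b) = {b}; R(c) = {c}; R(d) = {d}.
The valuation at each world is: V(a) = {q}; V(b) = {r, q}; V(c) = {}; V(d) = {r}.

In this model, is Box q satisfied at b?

Recall that Box ψ holds at a world iff ψ holds at every accessible world, and Dia ψ holds iff ψ holds at some accessible world.
At b: Box q requires q at every successor {b}.
  At b: q is true.
So Box q is true at b.

Yes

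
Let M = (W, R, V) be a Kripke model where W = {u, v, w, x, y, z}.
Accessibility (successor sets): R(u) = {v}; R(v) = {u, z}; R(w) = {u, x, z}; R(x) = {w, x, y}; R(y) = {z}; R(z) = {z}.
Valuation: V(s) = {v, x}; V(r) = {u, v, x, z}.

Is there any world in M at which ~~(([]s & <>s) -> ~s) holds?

Yes

Let φ = ~~(([]s & <>s) -> ~s). Evaluate φ at each world:
  u (successors {v}): φ is true.
  v (successors {u, z}): φ is true.
  w (successors {u, x, z}): φ is true.
  x (successors {w, x, y}): φ is true.
  y (successors {z}): φ is true.
  z (successors {z}): φ is true.
Detail at u (witness):
  At u: ~(([]s & <>s) -> ~s) is false, so ~~(([]s & <>s) -> ~s) is true.
    At u: ([]s & <>s) -> ~s is true, so ~(([]s & <>s) -> ~s) is false.
      At u: []s & <>s is true, ~s is true, so ([]s & <>s) -> ~s is true.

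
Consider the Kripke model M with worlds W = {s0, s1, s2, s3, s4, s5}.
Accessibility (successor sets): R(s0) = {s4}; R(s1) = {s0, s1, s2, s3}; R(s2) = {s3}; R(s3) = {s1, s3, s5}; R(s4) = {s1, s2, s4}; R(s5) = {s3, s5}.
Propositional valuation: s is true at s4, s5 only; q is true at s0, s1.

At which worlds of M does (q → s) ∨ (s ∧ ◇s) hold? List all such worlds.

Let φ = (q → s) ∨ (s ∧ ◇s). Evaluate φ at each world:
  s0 (successors {s4}): φ is false.
  s1 (successors {s0, s1, s2, s3}): φ is false.
  s2 (successors {s3}): φ is true.
  s3 (successors {s1, s3, s5}): φ is true.
  s4 (successors {s1, s2, s4}): φ is true.
  s5 (successors {s3, s5}): φ is true.
For instance, at s1:
  At s1: q → s is false, s ∧ ◇s is false, so (q → s) ∨ (s ∧ ◇s) is false.
    At s1: s is false, ◇s is false, so s ∧ ◇s is false.
      At s1: ◇s requires s at some successor in {s0, s1, s2, s3}.
        At s0: s is false.
        At s1: s is false.
        At s2: s is false.
        At s3: s is false.
      So ◇s is false at s1.
Satisfying worlds: {s2, s3, s4, s5}

s2, s3, s4, s5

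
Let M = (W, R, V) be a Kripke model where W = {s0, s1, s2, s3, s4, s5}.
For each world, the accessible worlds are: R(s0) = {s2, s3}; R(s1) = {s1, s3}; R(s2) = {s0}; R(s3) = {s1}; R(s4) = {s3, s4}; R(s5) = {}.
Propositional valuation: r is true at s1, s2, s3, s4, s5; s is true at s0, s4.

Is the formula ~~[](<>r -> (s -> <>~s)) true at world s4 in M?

Recall that []ψ holds at a world iff ψ holds at every accessible world, and <>ψ holds iff ψ holds at some accessible world.
At s4: ~[](<>r -> (s -> <>~s)) is false, so ~~[](<>r -> (s -> <>~s)) is true.
  At s4: [](<>r -> (s -> <>~s)) is true, so ~[](<>r -> (s -> <>~s)) is false.
    At s4: [](<>r -> (s -> <>~s)) requires <>r -> (s -> <>~s) at every successor {s3, s4}.
      At s3: <>r -> (s -> <>~s) is true.
      At s4: <>r -> (s -> <>~s) is true.
    So [](<>r -> (s -> <>~s)) is true at s4.

Yes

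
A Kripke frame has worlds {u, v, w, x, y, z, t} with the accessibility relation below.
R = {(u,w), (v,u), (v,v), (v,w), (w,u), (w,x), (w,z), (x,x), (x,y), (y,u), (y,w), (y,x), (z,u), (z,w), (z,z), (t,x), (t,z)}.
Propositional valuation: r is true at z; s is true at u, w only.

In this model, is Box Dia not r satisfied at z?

Yes

At z: Box Dia not r requires Dia not r at every successor {u, w, z}.
    At u: Dia not r requires not r at some successor in {w}.
      not r holds at w, so Dia not r is true at u.
    At w: Dia not r requires not r at some successor in {u, x, z}.
      not r holds at u, so Dia not r is true at w.
    At z: Dia not r requires not r at some successor in {u, w, z}.
      not r holds at u, so Dia not r is true at z.
So Box Dia not r is true at z.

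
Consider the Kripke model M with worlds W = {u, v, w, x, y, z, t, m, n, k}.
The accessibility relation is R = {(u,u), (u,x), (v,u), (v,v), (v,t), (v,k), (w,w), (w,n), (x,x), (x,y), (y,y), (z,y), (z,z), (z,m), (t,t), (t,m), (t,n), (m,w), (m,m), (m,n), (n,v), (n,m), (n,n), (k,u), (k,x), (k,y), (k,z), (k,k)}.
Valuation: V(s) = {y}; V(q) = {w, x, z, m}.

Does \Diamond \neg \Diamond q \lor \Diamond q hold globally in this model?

Recall that \Diamond ψ holds at a world iff ψ holds at some accessible world.
Let φ = \Diamond \neg \Diamond q \lor \Diamond q. Evaluate φ at each world:
  u (successors {u, x}): φ is true.
  v (successors {u, v, t, k}): φ is true.
  w (successors {w, n}): φ is true.
  x (successors {x, y}): φ is true.
  y (successors {y}): φ is true.
  z (successors {y, z, m}): φ is true.
  t (successors {t, m, n}): φ is true.
  m (successors {w, m, n}): φ is true.
  n (successors {v, m, n}): φ is true.
  k (successors {u, x, y, z, k}): φ is true.
For instance, at v:
  At v: \Diamond \neg \Diamond q is true, \Diamond q is false, so \Diamond \neg \Diamond q \lor \Diamond q is true.
    At v: \Diamond \neg \Diamond q requires \neg \Diamond q at some successor in {u, v, t, k}.
      \neg \Diamond q holds at v, so \Diamond \neg \Diamond q is true at v.
    At v: \Diamond q requires q at some successor in {u, v, t, k}.
      At u: q is false.
      At v: q is false.
      At t: q is false.
      At k: q is false.
    So \Diamond q is false at v.

Yes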